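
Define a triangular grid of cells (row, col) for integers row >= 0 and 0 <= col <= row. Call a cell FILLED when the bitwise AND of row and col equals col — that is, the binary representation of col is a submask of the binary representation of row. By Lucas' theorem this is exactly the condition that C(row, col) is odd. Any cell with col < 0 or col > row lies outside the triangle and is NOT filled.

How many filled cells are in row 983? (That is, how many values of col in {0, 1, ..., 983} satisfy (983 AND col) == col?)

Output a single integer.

Answer: 256

Derivation:
983 in binary = 1111010111
popcount(983) = number of 1-bits in 1111010111 = 8
A col c satisfies (983 AND c) == c iff every set bit of c is also set in 983; each of the 8 set bits of 983 can independently be on or off in c.
count = 2^8 = 256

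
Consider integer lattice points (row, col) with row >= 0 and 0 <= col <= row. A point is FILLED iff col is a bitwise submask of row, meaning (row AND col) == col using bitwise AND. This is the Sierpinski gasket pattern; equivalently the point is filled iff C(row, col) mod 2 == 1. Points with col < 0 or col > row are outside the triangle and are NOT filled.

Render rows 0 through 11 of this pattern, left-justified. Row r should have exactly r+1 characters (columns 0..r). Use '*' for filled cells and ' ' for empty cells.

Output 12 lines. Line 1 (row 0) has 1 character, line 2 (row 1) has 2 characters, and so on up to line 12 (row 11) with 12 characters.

Answer: *
**
* *
****
*   *
**  **
* * * *
********
*       *
**      **
* *     * *
****    ****

Derivation:
r0=0: *
r1=1: **
r2=10: * *
r3=11: ****
r4=100: *   *
r5=101: **  **
r6=110: * * * *
r7=111: ********
r8=1000: *       *
r9=1001: **      **
r10=1010: * *     * *
r11=1011: ****    ****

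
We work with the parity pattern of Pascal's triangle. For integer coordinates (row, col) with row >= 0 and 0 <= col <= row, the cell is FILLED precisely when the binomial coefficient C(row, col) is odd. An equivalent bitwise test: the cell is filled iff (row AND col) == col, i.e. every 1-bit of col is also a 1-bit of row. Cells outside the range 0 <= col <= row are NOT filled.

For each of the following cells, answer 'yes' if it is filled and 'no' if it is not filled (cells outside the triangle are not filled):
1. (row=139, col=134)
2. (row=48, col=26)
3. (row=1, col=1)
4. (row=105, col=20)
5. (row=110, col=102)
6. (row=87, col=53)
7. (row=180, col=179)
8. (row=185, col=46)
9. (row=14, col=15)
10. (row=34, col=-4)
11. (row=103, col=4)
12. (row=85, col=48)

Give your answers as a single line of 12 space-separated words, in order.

Answer: no no yes no yes no no no no no yes no

Derivation:
(139,134): row=0b10001011, col=0b10000110, row AND col = 0b10000010 = 130; 130 != 134 -> empty
(48,26): row=0b110000, col=0b11010, row AND col = 0b10000 = 16; 16 != 26 -> empty
(1,1): row=0b1, col=0b1, row AND col = 0b1 = 1; 1 == 1 -> filled
(105,20): row=0b1101001, col=0b10100, row AND col = 0b0 = 0; 0 != 20 -> empty
(110,102): row=0b1101110, col=0b1100110, row AND col = 0b1100110 = 102; 102 == 102 -> filled
(87,53): row=0b1010111, col=0b110101, row AND col = 0b10101 = 21; 21 != 53 -> empty
(180,179): row=0b10110100, col=0b10110011, row AND col = 0b10110000 = 176; 176 != 179 -> empty
(185,46): row=0b10111001, col=0b101110, row AND col = 0b101000 = 40; 40 != 46 -> empty
(14,15): col outside [0, 14] -> not filled
(34,-4): col outside [0, 34] -> not filled
(103,4): row=0b1100111, col=0b100, row AND col = 0b100 = 4; 4 == 4 -> filled
(85,48): row=0b1010101, col=0b110000, row AND col = 0b10000 = 16; 16 != 48 -> empty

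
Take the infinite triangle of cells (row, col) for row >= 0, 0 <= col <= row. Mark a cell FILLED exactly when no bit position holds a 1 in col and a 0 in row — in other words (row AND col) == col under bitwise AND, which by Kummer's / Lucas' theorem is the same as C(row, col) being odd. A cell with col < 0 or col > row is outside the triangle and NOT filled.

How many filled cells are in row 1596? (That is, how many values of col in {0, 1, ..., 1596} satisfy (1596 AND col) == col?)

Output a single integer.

Answer: 64

Derivation:
1596 in binary = 11000111100
popcount(1596) = number of 1-bits in 11000111100 = 6
A col c satisfies (1596 AND c) == c iff every set bit of c is also set in 1596; each of the 6 set bits of 1596 can independently be on or off in c.
count = 2^6 = 64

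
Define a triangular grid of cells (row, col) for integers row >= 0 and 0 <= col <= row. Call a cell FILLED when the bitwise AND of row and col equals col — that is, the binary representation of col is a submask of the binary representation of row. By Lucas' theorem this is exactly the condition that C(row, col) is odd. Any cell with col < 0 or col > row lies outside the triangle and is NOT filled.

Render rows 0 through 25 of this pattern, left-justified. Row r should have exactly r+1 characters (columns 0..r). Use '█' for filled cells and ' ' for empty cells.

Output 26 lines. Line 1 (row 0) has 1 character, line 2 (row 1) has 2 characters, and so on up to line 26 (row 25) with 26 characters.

Answer: █
██
█ █
████
█   █
██  ██
█ █ █ █
████████
█       █
██      ██
█ █     █ █
████    ████
█   █   █   █
██  ██  ██  ██
█ █ █ █ █ █ █ █
████████████████
█               █
██              ██
█ █             █ █
████            ████
█   █           █   █
██  ██          ██  ██
█ █ █ █         █ █ █ █
████████        ████████
█       █       █       █
██      ██      ██      ██

Derivation:
r0=0: █
r1=1: ██
r2=10: █ █
r3=11: ████
r4=100: █   █
r5=101: ██  ██
r6=110: █ █ █ █
r7=111: ████████
r8=1000: █       █
r9=1001: ██      ██
r10=1010: █ █     █ █
r11=1011: ████    ████
r12=1100: █   █   █   █
r13=1101: ██  ██  ██  ██
r14=1110: █ █ █ █ █ █ █ █
r15=1111: ████████████████
r16=10000: █               █
r17=10001: ██              ██
r18=10010: █ █             █ █
r19=10011: ████            ████
r20=10100: █   █           █   █
r21=10101: ██  ██          ██  ██
r22=10110: █ █ █ █         █ █ █ █
r23=10111: ████████        ████████
r24=11000: █       █       █       █
r25=11001: ██      ██      ██      ██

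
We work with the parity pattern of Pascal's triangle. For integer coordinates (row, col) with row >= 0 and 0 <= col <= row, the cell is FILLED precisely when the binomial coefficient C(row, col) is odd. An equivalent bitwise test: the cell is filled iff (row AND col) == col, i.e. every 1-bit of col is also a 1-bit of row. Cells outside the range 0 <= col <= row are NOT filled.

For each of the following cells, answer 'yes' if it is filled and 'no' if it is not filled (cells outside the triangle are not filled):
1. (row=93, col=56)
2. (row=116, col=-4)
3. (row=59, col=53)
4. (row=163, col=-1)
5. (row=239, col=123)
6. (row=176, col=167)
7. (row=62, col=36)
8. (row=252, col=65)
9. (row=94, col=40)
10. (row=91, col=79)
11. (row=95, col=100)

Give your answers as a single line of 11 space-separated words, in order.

(93,56): row=0b1011101, col=0b111000, row AND col = 0b11000 = 24; 24 != 56 -> empty
(116,-4): col outside [0, 116] -> not filled
(59,53): row=0b111011, col=0b110101, row AND col = 0b110001 = 49; 49 != 53 -> empty
(163,-1): col outside [0, 163] -> not filled
(239,123): row=0b11101111, col=0b1111011, row AND col = 0b1101011 = 107; 107 != 123 -> empty
(176,167): row=0b10110000, col=0b10100111, row AND col = 0b10100000 = 160; 160 != 167 -> empty
(62,36): row=0b111110, col=0b100100, row AND col = 0b100100 = 36; 36 == 36 -> filled
(252,65): row=0b11111100, col=0b1000001, row AND col = 0b1000000 = 64; 64 != 65 -> empty
(94,40): row=0b1011110, col=0b101000, row AND col = 0b1000 = 8; 8 != 40 -> empty
(91,79): row=0b1011011, col=0b1001111, row AND col = 0b1001011 = 75; 75 != 79 -> empty
(95,100): col outside [0, 95] -> not filled

Answer: no no no no no no yes no no no no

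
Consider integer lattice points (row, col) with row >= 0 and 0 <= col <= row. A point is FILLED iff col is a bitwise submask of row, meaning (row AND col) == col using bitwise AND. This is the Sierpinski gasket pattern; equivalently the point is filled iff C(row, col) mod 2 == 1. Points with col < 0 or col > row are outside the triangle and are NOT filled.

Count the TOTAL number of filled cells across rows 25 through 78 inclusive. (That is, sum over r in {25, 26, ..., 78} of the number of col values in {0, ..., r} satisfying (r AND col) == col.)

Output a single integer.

r25=11001 pc3: +8 =8
r26=11010 pc3: +8 =16
r27=11011 pc4: +16 =32
r28=11100 pc3: +8 =40
r29=11101 pc4: +16 =56
r30=11110 pc4: +16 =72
r31=11111 pc5: +32 =104
r32=100000 pc1: +2 =106
r33=100001 pc2: +4 =110
r34=100010 pc2: +4 =114
r35=100011 pc3: +8 =122
r36=100100 pc2: +4 =126
r37=100101 pc3: +8 =134
r38=100110 pc3: +8 =142
r39=100111 pc4: +16 =158
r40=101000 pc2: +4 =162
r41=101001 pc3: +8 =170
r42=101010 pc3: +8 =178
r43=101011 pc4: +16 =194
r44=101100 pc3: +8 =202
r45=101101 pc4: +16 =218
r46=101110 pc4: +16 =234
r47=101111 pc5: +32 =266
r48=110000 pc2: +4 =270
r49=110001 pc3: +8 =278
r50=110010 pc3: +8 =286
r51=110011 pc4: +16 =302
r52=110100 pc3: +8 =310
r53=110101 pc4: +16 =326
r54=110110 pc4: +16 =342
r55=110111 pc5: +32 =374
r56=111000 pc3: +8 =382
r57=111001 pc4: +16 =398
r58=111010 pc4: +16 =414
r59=111011 pc5: +32 =446
r60=111100 pc4: +16 =462
r61=111101 pc5: +32 =494
r62=111110 pc5: +32 =526
r63=111111 pc6: +64 =590
r64=1000000 pc1: +2 =592
r65=1000001 pc2: +4 =596
r66=1000010 pc2: +4 =600
r67=1000011 pc3: +8 =608
r68=1000100 pc2: +4 =612
r69=1000101 pc3: +8 =620
r70=1000110 pc3: +8 =628
r71=1000111 pc4: +16 =644
r72=1001000 pc2: +4 =648
r73=1001001 pc3: +8 =656
r74=1001010 pc3: +8 =664
r75=1001011 pc4: +16 =680
r76=1001100 pc3: +8 =688
r77=1001101 pc4: +16 =704
r78=1001110 pc4: +16 =720

Answer: 720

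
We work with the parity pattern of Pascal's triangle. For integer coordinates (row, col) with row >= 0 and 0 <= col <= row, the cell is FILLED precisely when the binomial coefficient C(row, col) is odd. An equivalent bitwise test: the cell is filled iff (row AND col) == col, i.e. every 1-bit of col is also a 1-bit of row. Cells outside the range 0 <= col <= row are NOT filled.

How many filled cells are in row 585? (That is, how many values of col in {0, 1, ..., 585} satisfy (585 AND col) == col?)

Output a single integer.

585 in binary = 1001001001
popcount(585) = number of 1-bits in 1001001001 = 4
A col c satisfies (585 AND c) == c iff every set bit of c is also set in 585; each of the 4 set bits of 585 can independently be on or off in c.
count = 2^4 = 16

Answer: 16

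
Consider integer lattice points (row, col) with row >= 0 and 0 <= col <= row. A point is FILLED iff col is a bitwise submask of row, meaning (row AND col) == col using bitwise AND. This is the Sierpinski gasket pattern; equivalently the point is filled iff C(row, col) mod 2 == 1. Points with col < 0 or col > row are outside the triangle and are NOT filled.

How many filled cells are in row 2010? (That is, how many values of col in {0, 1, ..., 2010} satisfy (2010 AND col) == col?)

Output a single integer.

2010 in binary = 11111011010
popcount(2010) = number of 1-bits in 11111011010 = 8
A col c satisfies (2010 AND c) == c iff every set bit of c is also set in 2010; each of the 8 set bits of 2010 can independently be on or off in c.
count = 2^8 = 256

Answer: 256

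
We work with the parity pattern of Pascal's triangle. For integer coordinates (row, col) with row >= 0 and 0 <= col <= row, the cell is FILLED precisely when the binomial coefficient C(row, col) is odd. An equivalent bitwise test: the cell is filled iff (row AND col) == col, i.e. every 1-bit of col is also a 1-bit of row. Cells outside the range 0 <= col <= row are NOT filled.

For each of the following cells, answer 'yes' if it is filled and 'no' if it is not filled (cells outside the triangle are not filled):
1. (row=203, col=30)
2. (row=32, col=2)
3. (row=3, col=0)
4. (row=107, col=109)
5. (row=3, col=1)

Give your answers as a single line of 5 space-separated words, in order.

Answer: no no yes no yes

Derivation:
(203,30): row=0b11001011, col=0b11110, row AND col = 0b1010 = 10; 10 != 30 -> empty
(32,2): row=0b100000, col=0b10, row AND col = 0b0 = 0; 0 != 2 -> empty
(3,0): row=0b11, col=0b0, row AND col = 0b0 = 0; 0 == 0 -> filled
(107,109): col outside [0, 107] -> not filled
(3,1): row=0b11, col=0b1, row AND col = 0b1 = 1; 1 == 1 -> filled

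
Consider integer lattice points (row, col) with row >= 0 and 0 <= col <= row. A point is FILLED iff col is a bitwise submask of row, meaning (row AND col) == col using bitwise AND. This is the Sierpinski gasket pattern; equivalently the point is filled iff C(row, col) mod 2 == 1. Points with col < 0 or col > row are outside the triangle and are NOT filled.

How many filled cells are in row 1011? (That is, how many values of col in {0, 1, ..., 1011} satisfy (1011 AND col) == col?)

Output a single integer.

1011 in binary = 1111110011
popcount(1011) = number of 1-bits in 1111110011 = 8
A col c satisfies (1011 AND c) == c iff every set bit of c is also set in 1011; each of the 8 set bits of 1011 can independently be on or off in c.
count = 2^8 = 256

Answer: 256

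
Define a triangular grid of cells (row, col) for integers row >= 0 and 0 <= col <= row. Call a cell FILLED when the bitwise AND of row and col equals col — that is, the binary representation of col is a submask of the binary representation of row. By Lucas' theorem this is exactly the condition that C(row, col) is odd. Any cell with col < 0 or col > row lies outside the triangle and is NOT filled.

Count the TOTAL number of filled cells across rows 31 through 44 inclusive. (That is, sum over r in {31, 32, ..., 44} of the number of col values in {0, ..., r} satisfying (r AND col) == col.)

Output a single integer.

r31=11111 pc5: +32 =32
r32=100000 pc1: +2 =34
r33=100001 pc2: +4 =38
r34=100010 pc2: +4 =42
r35=100011 pc3: +8 =50
r36=100100 pc2: +4 =54
r37=100101 pc3: +8 =62
r38=100110 pc3: +8 =70
r39=100111 pc4: +16 =86
r40=101000 pc2: +4 =90
r41=101001 pc3: +8 =98
r42=101010 pc3: +8 =106
r43=101011 pc4: +16 =122
r44=101100 pc3: +8 =130

Answer: 130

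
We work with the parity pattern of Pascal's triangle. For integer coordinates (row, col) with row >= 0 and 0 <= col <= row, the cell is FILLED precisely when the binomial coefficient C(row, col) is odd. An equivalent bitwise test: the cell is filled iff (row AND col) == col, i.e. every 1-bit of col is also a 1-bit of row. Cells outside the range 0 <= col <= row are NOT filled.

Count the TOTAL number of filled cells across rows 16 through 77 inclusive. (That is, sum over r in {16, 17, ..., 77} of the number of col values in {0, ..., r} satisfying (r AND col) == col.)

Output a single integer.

r16=10000 pc1: +2 =2
r17=10001 pc2: +4 =6
r18=10010 pc2: +4 =10
r19=10011 pc3: +8 =18
r20=10100 pc2: +4 =22
r21=10101 pc3: +8 =30
r22=10110 pc3: +8 =38
r23=10111 pc4: +16 =54
r24=11000 pc2: +4 =58
r25=11001 pc3: +8 =66
r26=11010 pc3: +8 =74
r27=11011 pc4: +16 =90
r28=11100 pc3: +8 =98
r29=11101 pc4: +16 =114
r30=11110 pc4: +16 =130
r31=11111 pc5: +32 =162
r32=100000 pc1: +2 =164
r33=100001 pc2: +4 =168
r34=100010 pc2: +4 =172
r35=100011 pc3: +8 =180
r36=100100 pc2: +4 =184
r37=100101 pc3: +8 =192
r38=100110 pc3: +8 =200
r39=100111 pc4: +16 =216
r40=101000 pc2: +4 =220
r41=101001 pc3: +8 =228
r42=101010 pc3: +8 =236
r43=101011 pc4: +16 =252
r44=101100 pc3: +8 =260
r45=101101 pc4: +16 =276
r46=101110 pc4: +16 =292
r47=101111 pc5: +32 =324
r48=110000 pc2: +4 =328
r49=110001 pc3: +8 =336
r50=110010 pc3: +8 =344
r51=110011 pc4: +16 =360
r52=110100 pc3: +8 =368
r53=110101 pc4: +16 =384
r54=110110 pc4: +16 =400
r55=110111 pc5: +32 =432
r56=111000 pc3: +8 =440
r57=111001 pc4: +16 =456
r58=111010 pc4: +16 =472
r59=111011 pc5: +32 =504
r60=111100 pc4: +16 =520
r61=111101 pc5: +32 =552
r62=111110 pc5: +32 =584
r63=111111 pc6: +64 =648
r64=1000000 pc1: +2 =650
r65=1000001 pc2: +4 =654
r66=1000010 pc2: +4 =658
r67=1000011 pc3: +8 =666
r68=1000100 pc2: +4 =670
r69=1000101 pc3: +8 =678
r70=1000110 pc3: +8 =686
r71=1000111 pc4: +16 =702
r72=1001000 pc2: +4 =706
r73=1001001 pc3: +8 =714
r74=1001010 pc3: +8 =722
r75=1001011 pc4: +16 =738
r76=1001100 pc3: +8 =746
r77=1001101 pc4: +16 =762

Answer: 762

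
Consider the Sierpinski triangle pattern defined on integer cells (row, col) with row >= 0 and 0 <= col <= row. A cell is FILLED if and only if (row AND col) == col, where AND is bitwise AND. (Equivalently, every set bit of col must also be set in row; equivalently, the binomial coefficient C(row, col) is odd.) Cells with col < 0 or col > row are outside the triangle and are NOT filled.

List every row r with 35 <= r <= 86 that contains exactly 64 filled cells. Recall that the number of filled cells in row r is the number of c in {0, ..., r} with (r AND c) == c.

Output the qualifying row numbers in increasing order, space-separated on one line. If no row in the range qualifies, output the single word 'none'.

Row r has 2^popcount(r) filled cells, so we need popcount(r) = log2(64) = 6.
Scan r = 35..86 and keep those with exactly 6 one-bits:
r=35=100011 popcount=3 -> skip
r=36=100100 popcount=2 -> skip
r=37=100101 popcount=3 -> skip
r=38=100110 popcount=3 -> skip
r=39=100111 popcount=4 -> skip
r=40=101000 popcount=2 -> skip
r=41=101001 popcount=3 -> skip
r=42=101010 popcount=3 -> skip
r=43=101011 popcount=4 -> skip
r=44=101100 popcount=3 -> skip
r=45=101101 popcount=4 -> skip
r=46=101110 popcount=4 -> skip
r=47=101111 popcount=5 -> skip
r=48=110000 popcount=2 -> skip
r=49=110001 popcount=3 -> skip
r=50=110010 popcount=3 -> skip
r=51=110011 popcount=4 -> skip
r=52=110100 popcount=3 -> skip
r=53=110101 popcount=4 -> skip
r=54=110110 popcount=4 -> skip
r=55=110111 popcount=5 -> skip
r=56=111000 popcount=3 -> skip
r=57=111001 popcount=4 -> skip
r=58=111010 popcount=4 -> skip
r=59=111011 popcount=5 -> skip
r=60=111100 popcount=4 -> skip
r=61=111101 popcount=5 -> skip
r=62=111110 popcount=5 -> skip
r=63=111111 popcount=6 -> KEEP
r=64=1000000 popcount=1 -> skip
r=65=1000001 popcount=2 -> skip
r=66=1000010 popcount=2 -> skip
r=67=1000011 popcount=3 -> skip
r=68=1000100 popcount=2 -> skip
r=69=1000101 popcount=3 -> skip
r=70=1000110 popcount=3 -> skip
r=71=1000111 popcount=4 -> skip
r=72=1001000 popcount=2 -> skip
r=73=1001001 popcount=3 -> skip
r=74=1001010 popcount=3 -> skip
r=75=1001011 popcount=4 -> skip
r=76=1001100 popcount=3 -> skip
r=77=1001101 popcount=4 -> skip
r=78=1001110 popcount=4 -> skip
r=79=1001111 popcount=5 -> skip
r=80=1010000 popcount=2 -> skip
r=81=1010001 popcount=3 -> skip
r=82=1010010 popcount=3 -> skip
r=83=1010011 popcount=4 -> skip
r=84=1010100 popcount=3 -> skip
r=85=1010101 popcount=4 -> skip
r=86=1010110 popcount=4 -> skip
Kept rows: 63

Answer: 63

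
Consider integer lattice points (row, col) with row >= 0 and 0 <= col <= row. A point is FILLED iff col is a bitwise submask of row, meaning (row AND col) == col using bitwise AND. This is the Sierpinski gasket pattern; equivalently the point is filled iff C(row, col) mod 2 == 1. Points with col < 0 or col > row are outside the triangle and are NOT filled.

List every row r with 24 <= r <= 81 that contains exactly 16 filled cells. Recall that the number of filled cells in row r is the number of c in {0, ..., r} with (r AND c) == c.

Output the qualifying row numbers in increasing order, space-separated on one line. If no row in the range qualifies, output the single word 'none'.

Row r has 2^popcount(r) filled cells, so we need popcount(r) = log2(16) = 4.
Scan r = 24..81 and keep those with exactly 4 one-bits:
r=24=11000 popcount=2 -> skip
r=25=11001 popcount=3 -> skip
r=26=11010 popcount=3 -> skip
r=27=11011 popcount=4 -> KEEP
r=28=11100 popcount=3 -> skip
r=29=11101 popcount=4 -> KEEP
r=30=11110 popcount=4 -> KEEP
r=31=11111 popcount=5 -> skip
r=32=100000 popcount=1 -> skip
r=33=100001 popcount=2 -> skip
r=34=100010 popcount=2 -> skip
r=35=100011 popcount=3 -> skip
r=36=100100 popcount=2 -> skip
r=37=100101 popcount=3 -> skip
r=38=100110 popcount=3 -> skip
r=39=100111 popcount=4 -> KEEP
r=40=101000 popcount=2 -> skip
r=41=101001 popcount=3 -> skip
r=42=101010 popcount=3 -> skip
r=43=101011 popcount=4 -> KEEP
r=44=101100 popcount=3 -> skip
r=45=101101 popcount=4 -> KEEP
r=46=101110 popcount=4 -> KEEP
r=47=101111 popcount=5 -> skip
r=48=110000 popcount=2 -> skip
r=49=110001 popcount=3 -> skip
r=50=110010 popcount=3 -> skip
r=51=110011 popcount=4 -> KEEP
r=52=110100 popcount=3 -> skip
r=53=110101 popcount=4 -> KEEP
r=54=110110 popcount=4 -> KEEP
r=55=110111 popcount=5 -> skip
r=56=111000 popcount=3 -> skip
r=57=111001 popcount=4 -> KEEP
r=58=111010 popcount=4 -> KEEP
r=59=111011 popcount=5 -> skip
r=60=111100 popcount=4 -> KEEP
r=61=111101 popcount=5 -> skip
r=62=111110 popcount=5 -> skip
r=63=111111 popcount=6 -> skip
r=64=1000000 popcount=1 -> skip
r=65=1000001 popcount=2 -> skip
r=66=1000010 popcount=2 -> skip
r=67=1000011 popcount=3 -> skip
r=68=1000100 popcount=2 -> skip
r=69=1000101 popcount=3 -> skip
r=70=1000110 popcount=3 -> skip
r=71=1000111 popcount=4 -> KEEP
r=72=1001000 popcount=2 -> skip
r=73=1001001 popcount=3 -> skip
r=74=1001010 popcount=3 -> skip
r=75=1001011 popcount=4 -> KEEP
r=76=1001100 popcount=3 -> skip
r=77=1001101 popcount=4 -> KEEP
r=78=1001110 popcount=4 -> KEEP
r=79=1001111 popcount=5 -> skip
r=80=1010000 popcount=2 -> skip
r=81=1010001 popcount=3 -> skip
Kept rows: 27 29 30 39 43 45 46 51 53 54 57 58 60 71 75 77 78

Answer: 27 29 30 39 43 45 46 51 53 54 57 58 60 71 75 77 78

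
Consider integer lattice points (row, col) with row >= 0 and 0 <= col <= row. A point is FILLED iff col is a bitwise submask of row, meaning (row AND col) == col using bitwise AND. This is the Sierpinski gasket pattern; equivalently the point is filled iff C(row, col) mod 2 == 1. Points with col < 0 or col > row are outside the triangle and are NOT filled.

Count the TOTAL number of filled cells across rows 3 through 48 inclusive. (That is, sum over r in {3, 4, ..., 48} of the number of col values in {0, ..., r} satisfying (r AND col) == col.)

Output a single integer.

Answer: 404

Derivation:
r3=11 pc2: +4 =4
r4=100 pc1: +2 =6
r5=101 pc2: +4 =10
r6=110 pc2: +4 =14
r7=111 pc3: +8 =22
r8=1000 pc1: +2 =24
r9=1001 pc2: +4 =28
r10=1010 pc2: +4 =32
r11=1011 pc3: +8 =40
r12=1100 pc2: +4 =44
r13=1101 pc3: +8 =52
r14=1110 pc3: +8 =60
r15=1111 pc4: +16 =76
r16=10000 pc1: +2 =78
r17=10001 pc2: +4 =82
r18=10010 pc2: +4 =86
r19=10011 pc3: +8 =94
r20=10100 pc2: +4 =98
r21=10101 pc3: +8 =106
r22=10110 pc3: +8 =114
r23=10111 pc4: +16 =130
r24=11000 pc2: +4 =134
r25=11001 pc3: +8 =142
r26=11010 pc3: +8 =150
r27=11011 pc4: +16 =166
r28=11100 pc3: +8 =174
r29=11101 pc4: +16 =190
r30=11110 pc4: +16 =206
r31=11111 pc5: +32 =238
r32=100000 pc1: +2 =240
r33=100001 pc2: +4 =244
r34=100010 pc2: +4 =248
r35=100011 pc3: +8 =256
r36=100100 pc2: +4 =260
r37=100101 pc3: +8 =268
r38=100110 pc3: +8 =276
r39=100111 pc4: +16 =292
r40=101000 pc2: +4 =296
r41=101001 pc3: +8 =304
r42=101010 pc3: +8 =312
r43=101011 pc4: +16 =328
r44=101100 pc3: +8 =336
r45=101101 pc4: +16 =352
r46=101110 pc4: +16 =368
r47=101111 pc5: +32 =400
r48=110000 pc2: +4 =404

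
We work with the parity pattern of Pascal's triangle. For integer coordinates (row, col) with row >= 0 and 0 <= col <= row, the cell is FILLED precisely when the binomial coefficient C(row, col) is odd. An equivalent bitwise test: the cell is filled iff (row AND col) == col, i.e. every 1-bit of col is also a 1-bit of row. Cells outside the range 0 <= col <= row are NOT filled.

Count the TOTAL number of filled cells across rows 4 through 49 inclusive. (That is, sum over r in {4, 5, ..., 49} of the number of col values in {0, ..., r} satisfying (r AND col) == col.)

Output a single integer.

r4=100 pc1: +2 =2
r5=101 pc2: +4 =6
r6=110 pc2: +4 =10
r7=111 pc3: +8 =18
r8=1000 pc1: +2 =20
r9=1001 pc2: +4 =24
r10=1010 pc2: +4 =28
r11=1011 pc3: +8 =36
r12=1100 pc2: +4 =40
r13=1101 pc3: +8 =48
r14=1110 pc3: +8 =56
r15=1111 pc4: +16 =72
r16=10000 pc1: +2 =74
r17=10001 pc2: +4 =78
r18=10010 pc2: +4 =82
r19=10011 pc3: +8 =90
r20=10100 pc2: +4 =94
r21=10101 pc3: +8 =102
r22=10110 pc3: +8 =110
r23=10111 pc4: +16 =126
r24=11000 pc2: +4 =130
r25=11001 pc3: +8 =138
r26=11010 pc3: +8 =146
r27=11011 pc4: +16 =162
r28=11100 pc3: +8 =170
r29=11101 pc4: +16 =186
r30=11110 pc4: +16 =202
r31=11111 pc5: +32 =234
r32=100000 pc1: +2 =236
r33=100001 pc2: +4 =240
r34=100010 pc2: +4 =244
r35=100011 pc3: +8 =252
r36=100100 pc2: +4 =256
r37=100101 pc3: +8 =264
r38=100110 pc3: +8 =272
r39=100111 pc4: +16 =288
r40=101000 pc2: +4 =292
r41=101001 pc3: +8 =300
r42=101010 pc3: +8 =308
r43=101011 pc4: +16 =324
r44=101100 pc3: +8 =332
r45=101101 pc4: +16 =348
r46=101110 pc4: +16 =364
r47=101111 pc5: +32 =396
r48=110000 pc2: +4 =400
r49=110001 pc3: +8 =408

Answer: 408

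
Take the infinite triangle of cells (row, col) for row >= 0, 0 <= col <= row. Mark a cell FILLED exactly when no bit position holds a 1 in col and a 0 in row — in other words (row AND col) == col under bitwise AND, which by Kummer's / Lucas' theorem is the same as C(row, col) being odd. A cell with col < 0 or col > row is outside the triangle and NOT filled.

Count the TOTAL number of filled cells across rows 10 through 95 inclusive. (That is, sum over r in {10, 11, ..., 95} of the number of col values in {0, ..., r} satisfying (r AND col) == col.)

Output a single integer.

Answer: 1182

Derivation:
r10=1010 pc2: +4 =4
r11=1011 pc3: +8 =12
r12=1100 pc2: +4 =16
r13=1101 pc3: +8 =24
r14=1110 pc3: +8 =32
r15=1111 pc4: +16 =48
r16=10000 pc1: +2 =50
r17=10001 pc2: +4 =54
r18=10010 pc2: +4 =58
r19=10011 pc3: +8 =66
r20=10100 pc2: +4 =70
r21=10101 pc3: +8 =78
r22=10110 pc3: +8 =86
r23=10111 pc4: +16 =102
r24=11000 pc2: +4 =106
r25=11001 pc3: +8 =114
r26=11010 pc3: +8 =122
r27=11011 pc4: +16 =138
r28=11100 pc3: +8 =146
r29=11101 pc4: +16 =162
r30=11110 pc4: +16 =178
r31=11111 pc5: +32 =210
r32=100000 pc1: +2 =212
r33=100001 pc2: +4 =216
r34=100010 pc2: +4 =220
r35=100011 pc3: +8 =228
r36=100100 pc2: +4 =232
r37=100101 pc3: +8 =240
r38=100110 pc3: +8 =248
r39=100111 pc4: +16 =264
r40=101000 pc2: +4 =268
r41=101001 pc3: +8 =276
r42=101010 pc3: +8 =284
r43=101011 pc4: +16 =300
r44=101100 pc3: +8 =308
r45=101101 pc4: +16 =324
r46=101110 pc4: +16 =340
r47=101111 pc5: +32 =372
r48=110000 pc2: +4 =376
r49=110001 pc3: +8 =384
r50=110010 pc3: +8 =392
r51=110011 pc4: +16 =408
r52=110100 pc3: +8 =416
r53=110101 pc4: +16 =432
r54=110110 pc4: +16 =448
r55=110111 pc5: +32 =480
r56=111000 pc3: +8 =488
r57=111001 pc4: +16 =504
r58=111010 pc4: +16 =520
r59=111011 pc5: +32 =552
r60=111100 pc4: +16 =568
r61=111101 pc5: +32 =600
r62=111110 pc5: +32 =632
r63=111111 pc6: +64 =696
r64=1000000 pc1: +2 =698
r65=1000001 pc2: +4 =702
r66=1000010 pc2: +4 =706
r67=1000011 pc3: +8 =714
r68=1000100 pc2: +4 =718
r69=1000101 pc3: +8 =726
r70=1000110 pc3: +8 =734
r71=1000111 pc4: +16 =750
r72=1001000 pc2: +4 =754
r73=1001001 pc3: +8 =762
r74=1001010 pc3: +8 =770
r75=1001011 pc4: +16 =786
r76=1001100 pc3: +8 =794
r77=1001101 pc4: +16 =810
r78=1001110 pc4: +16 =826
r79=1001111 pc5: +32 =858
r80=1010000 pc2: +4 =862
r81=1010001 pc3: +8 =870
r82=1010010 pc3: +8 =878
r83=1010011 pc4: +16 =894
r84=1010100 pc3: +8 =902
r85=1010101 pc4: +16 =918
r86=1010110 pc4: +16 =934
r87=1010111 pc5: +32 =966
r88=1011000 pc3: +8 =974
r89=1011001 pc4: +16 =990
r90=1011010 pc4: +16 =1006
r91=1011011 pc5: +32 =1038
r92=1011100 pc4: +16 =1054
r93=1011101 pc5: +32 =1086
r94=1011110 pc5: +32 =1118
r95=1011111 pc6: +64 =1182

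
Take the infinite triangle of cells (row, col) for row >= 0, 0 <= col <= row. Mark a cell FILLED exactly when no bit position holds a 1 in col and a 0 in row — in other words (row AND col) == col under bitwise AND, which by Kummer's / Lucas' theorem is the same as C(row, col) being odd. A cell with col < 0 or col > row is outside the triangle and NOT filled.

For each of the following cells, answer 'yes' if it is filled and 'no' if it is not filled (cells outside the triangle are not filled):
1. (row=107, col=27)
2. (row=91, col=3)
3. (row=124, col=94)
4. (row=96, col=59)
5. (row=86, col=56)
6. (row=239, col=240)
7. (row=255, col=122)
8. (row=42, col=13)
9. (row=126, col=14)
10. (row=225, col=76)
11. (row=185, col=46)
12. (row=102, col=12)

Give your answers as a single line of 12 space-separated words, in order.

Answer: no yes no no no no yes no yes no no no

Derivation:
(107,27): row=0b1101011, col=0b11011, row AND col = 0b1011 = 11; 11 != 27 -> empty
(91,3): row=0b1011011, col=0b11, row AND col = 0b11 = 3; 3 == 3 -> filled
(124,94): row=0b1111100, col=0b1011110, row AND col = 0b1011100 = 92; 92 != 94 -> empty
(96,59): row=0b1100000, col=0b111011, row AND col = 0b100000 = 32; 32 != 59 -> empty
(86,56): row=0b1010110, col=0b111000, row AND col = 0b10000 = 16; 16 != 56 -> empty
(239,240): col outside [0, 239] -> not filled
(255,122): row=0b11111111, col=0b1111010, row AND col = 0b1111010 = 122; 122 == 122 -> filled
(42,13): row=0b101010, col=0b1101, row AND col = 0b1000 = 8; 8 != 13 -> empty
(126,14): row=0b1111110, col=0b1110, row AND col = 0b1110 = 14; 14 == 14 -> filled
(225,76): row=0b11100001, col=0b1001100, row AND col = 0b1000000 = 64; 64 != 76 -> empty
(185,46): row=0b10111001, col=0b101110, row AND col = 0b101000 = 40; 40 != 46 -> empty
(102,12): row=0b1100110, col=0b1100, row AND col = 0b100 = 4; 4 != 12 -> empty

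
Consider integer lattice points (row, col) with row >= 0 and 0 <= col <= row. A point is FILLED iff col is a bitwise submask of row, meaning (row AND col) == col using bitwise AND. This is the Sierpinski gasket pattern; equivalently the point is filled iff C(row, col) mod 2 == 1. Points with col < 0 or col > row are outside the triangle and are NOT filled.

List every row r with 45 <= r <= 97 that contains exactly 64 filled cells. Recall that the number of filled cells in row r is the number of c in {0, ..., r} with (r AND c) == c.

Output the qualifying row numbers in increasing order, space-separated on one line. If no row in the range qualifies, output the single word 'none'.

Answer: 63 95

Derivation:
Row r has 2^popcount(r) filled cells, so we need popcount(r) = log2(64) = 6.
Scan r = 45..97 and keep those with exactly 6 one-bits:
r=45=101101 popcount=4 -> skip
r=46=101110 popcount=4 -> skip
r=47=101111 popcount=5 -> skip
r=48=110000 popcount=2 -> skip
r=49=110001 popcount=3 -> skip
r=50=110010 popcount=3 -> skip
r=51=110011 popcount=4 -> skip
r=52=110100 popcount=3 -> skip
r=53=110101 popcount=4 -> skip
r=54=110110 popcount=4 -> skip
r=55=110111 popcount=5 -> skip
r=56=111000 popcount=3 -> skip
r=57=111001 popcount=4 -> skip
r=58=111010 popcount=4 -> skip
r=59=111011 popcount=5 -> skip
r=60=111100 popcount=4 -> skip
r=61=111101 popcount=5 -> skip
r=62=111110 popcount=5 -> skip
r=63=111111 popcount=6 -> KEEP
r=64=1000000 popcount=1 -> skip
r=65=1000001 popcount=2 -> skip
r=66=1000010 popcount=2 -> skip
r=67=1000011 popcount=3 -> skip
r=68=1000100 popcount=2 -> skip
r=69=1000101 popcount=3 -> skip
r=70=1000110 popcount=3 -> skip
r=71=1000111 popcount=4 -> skip
r=72=1001000 popcount=2 -> skip
r=73=1001001 popcount=3 -> skip
r=74=1001010 popcount=3 -> skip
r=75=1001011 popcount=4 -> skip
r=76=1001100 popcount=3 -> skip
r=77=1001101 popcount=4 -> skip
r=78=1001110 popcount=4 -> skip
r=79=1001111 popcount=5 -> skip
r=80=1010000 popcount=2 -> skip
r=81=1010001 popcount=3 -> skip
r=82=1010010 popcount=3 -> skip
r=83=1010011 popcount=4 -> skip
r=84=1010100 popcount=3 -> skip
r=85=1010101 popcount=4 -> skip
r=86=1010110 popcount=4 -> skip
r=87=1010111 popcount=5 -> skip
r=88=1011000 popcount=3 -> skip
r=89=1011001 popcount=4 -> skip
r=90=1011010 popcount=4 -> skip
r=91=1011011 popcount=5 -> skip
r=92=1011100 popcount=4 -> skip
r=93=1011101 popcount=5 -> skip
r=94=1011110 popcount=5 -> skip
r=95=1011111 popcount=6 -> KEEP
r=96=1100000 popcount=2 -> skip
r=97=1100001 popcount=3 -> skip
Kept rows: 63 95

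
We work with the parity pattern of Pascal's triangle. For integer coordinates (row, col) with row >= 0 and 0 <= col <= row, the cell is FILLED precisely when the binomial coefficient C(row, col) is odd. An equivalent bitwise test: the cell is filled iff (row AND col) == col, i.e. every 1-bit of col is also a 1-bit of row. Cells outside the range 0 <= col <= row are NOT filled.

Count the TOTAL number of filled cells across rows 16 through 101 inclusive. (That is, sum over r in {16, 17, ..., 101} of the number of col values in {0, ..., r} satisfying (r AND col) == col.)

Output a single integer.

r16=10000 pc1: +2 =2
r17=10001 pc2: +4 =6
r18=10010 pc2: +4 =10
r19=10011 pc3: +8 =18
r20=10100 pc2: +4 =22
r21=10101 pc3: +8 =30
r22=10110 pc3: +8 =38
r23=10111 pc4: +16 =54
r24=11000 pc2: +4 =58
r25=11001 pc3: +8 =66
r26=11010 pc3: +8 =74
r27=11011 pc4: +16 =90
r28=11100 pc3: +8 =98
r29=11101 pc4: +16 =114
r30=11110 pc4: +16 =130
r31=11111 pc5: +32 =162
r32=100000 pc1: +2 =164
r33=100001 pc2: +4 =168
r34=100010 pc2: +4 =172
r35=100011 pc3: +8 =180
r36=100100 pc2: +4 =184
r37=100101 pc3: +8 =192
r38=100110 pc3: +8 =200
r39=100111 pc4: +16 =216
r40=101000 pc2: +4 =220
r41=101001 pc3: +8 =228
r42=101010 pc3: +8 =236
r43=101011 pc4: +16 =252
r44=101100 pc3: +8 =260
r45=101101 pc4: +16 =276
r46=101110 pc4: +16 =292
r47=101111 pc5: +32 =324
r48=110000 pc2: +4 =328
r49=110001 pc3: +8 =336
r50=110010 pc3: +8 =344
r51=110011 pc4: +16 =360
r52=110100 pc3: +8 =368
r53=110101 pc4: +16 =384
r54=110110 pc4: +16 =400
r55=110111 pc5: +32 =432
r56=111000 pc3: +8 =440
r57=111001 pc4: +16 =456
r58=111010 pc4: +16 =472
r59=111011 pc5: +32 =504
r60=111100 pc4: +16 =520
r61=111101 pc5: +32 =552
r62=111110 pc5: +32 =584
r63=111111 pc6: +64 =648
r64=1000000 pc1: +2 =650
r65=1000001 pc2: +4 =654
r66=1000010 pc2: +4 =658
r67=1000011 pc3: +8 =666
r68=1000100 pc2: +4 =670
r69=1000101 pc3: +8 =678
r70=1000110 pc3: +8 =686
r71=1000111 pc4: +16 =702
r72=1001000 pc2: +4 =706
r73=1001001 pc3: +8 =714
r74=1001010 pc3: +8 =722
r75=1001011 pc4: +16 =738
r76=1001100 pc3: +8 =746
r77=1001101 pc4: +16 =762
r78=1001110 pc4: +16 =778
r79=1001111 pc5: +32 =810
r80=1010000 pc2: +4 =814
r81=1010001 pc3: +8 =822
r82=1010010 pc3: +8 =830
r83=1010011 pc4: +16 =846
r84=1010100 pc3: +8 =854
r85=1010101 pc4: +16 =870
r86=1010110 pc4: +16 =886
r87=1010111 pc5: +32 =918
r88=1011000 pc3: +8 =926
r89=1011001 pc4: +16 =942
r90=1011010 pc4: +16 =958
r91=1011011 pc5: +32 =990
r92=1011100 pc4: +16 =1006
r93=1011101 pc5: +32 =1038
r94=1011110 pc5: +32 =1070
r95=1011111 pc6: +64 =1134
r96=1100000 pc2: +4 =1138
r97=1100001 pc3: +8 =1146
r98=1100010 pc3: +8 =1154
r99=1100011 pc4: +16 =1170
r100=1100100 pc3: +8 =1178
r101=1100101 pc4: +16 =1194

Answer: 1194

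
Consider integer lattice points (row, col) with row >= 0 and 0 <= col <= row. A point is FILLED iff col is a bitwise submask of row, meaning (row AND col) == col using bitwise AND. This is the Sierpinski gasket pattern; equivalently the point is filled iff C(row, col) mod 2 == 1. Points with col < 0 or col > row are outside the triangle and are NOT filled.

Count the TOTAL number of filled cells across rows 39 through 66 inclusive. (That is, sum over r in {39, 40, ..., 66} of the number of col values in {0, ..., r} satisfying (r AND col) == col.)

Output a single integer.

Answer: 458

Derivation:
r39=100111 pc4: +16 =16
r40=101000 pc2: +4 =20
r41=101001 pc3: +8 =28
r42=101010 pc3: +8 =36
r43=101011 pc4: +16 =52
r44=101100 pc3: +8 =60
r45=101101 pc4: +16 =76
r46=101110 pc4: +16 =92
r47=101111 pc5: +32 =124
r48=110000 pc2: +4 =128
r49=110001 pc3: +8 =136
r50=110010 pc3: +8 =144
r51=110011 pc4: +16 =160
r52=110100 pc3: +8 =168
r53=110101 pc4: +16 =184
r54=110110 pc4: +16 =200
r55=110111 pc5: +32 =232
r56=111000 pc3: +8 =240
r57=111001 pc4: +16 =256
r58=111010 pc4: +16 =272
r59=111011 pc5: +32 =304
r60=111100 pc4: +16 =320
r61=111101 pc5: +32 =352
r62=111110 pc5: +32 =384
r63=111111 pc6: +64 =448
r64=1000000 pc1: +2 =450
r65=1000001 pc2: +4 =454
r66=1000010 pc2: +4 =458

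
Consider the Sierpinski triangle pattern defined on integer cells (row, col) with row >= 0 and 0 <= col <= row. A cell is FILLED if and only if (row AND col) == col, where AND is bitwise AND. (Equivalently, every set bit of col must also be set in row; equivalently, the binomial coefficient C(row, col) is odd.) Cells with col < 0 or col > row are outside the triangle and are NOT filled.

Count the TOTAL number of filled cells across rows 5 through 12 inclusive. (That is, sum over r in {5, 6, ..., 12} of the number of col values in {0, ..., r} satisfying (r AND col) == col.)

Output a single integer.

r5=101 pc2: +4 =4
r6=110 pc2: +4 =8
r7=111 pc3: +8 =16
r8=1000 pc1: +2 =18
r9=1001 pc2: +4 =22
r10=1010 pc2: +4 =26
r11=1011 pc3: +8 =34
r12=1100 pc2: +4 =38

Answer: 38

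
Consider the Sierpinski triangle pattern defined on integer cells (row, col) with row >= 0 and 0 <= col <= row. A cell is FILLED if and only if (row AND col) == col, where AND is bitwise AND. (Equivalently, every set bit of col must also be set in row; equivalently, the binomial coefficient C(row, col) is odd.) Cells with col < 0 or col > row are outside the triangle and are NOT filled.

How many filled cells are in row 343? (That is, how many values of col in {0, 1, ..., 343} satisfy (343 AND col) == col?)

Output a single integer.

Answer: 64

Derivation:
343 in binary = 101010111
popcount(343) = number of 1-bits in 101010111 = 6
A col c satisfies (343 AND c) == c iff every set bit of c is also set in 343; each of the 6 set bits of 343 can independently be on or off in c.
count = 2^6 = 64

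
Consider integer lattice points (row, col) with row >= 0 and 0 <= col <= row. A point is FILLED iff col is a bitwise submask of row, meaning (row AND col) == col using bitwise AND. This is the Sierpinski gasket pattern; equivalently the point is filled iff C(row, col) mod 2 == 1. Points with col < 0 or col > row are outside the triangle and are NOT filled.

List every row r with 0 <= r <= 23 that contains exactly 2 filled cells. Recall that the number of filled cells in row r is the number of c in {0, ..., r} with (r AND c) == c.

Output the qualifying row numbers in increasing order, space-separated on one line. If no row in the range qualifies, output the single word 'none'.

Row r has 2^popcount(r) filled cells, so we need popcount(r) = log2(2) = 1.
Scan r = 0..23 and keep those with exactly 1 one-bits:
r=0=0 popcount=0 -> skip
r=1=1 popcount=1 -> KEEP
r=2=10 popcount=1 -> KEEP
r=3=11 popcount=2 -> skip
r=4=100 popcount=1 -> KEEP
r=5=101 popcount=2 -> skip
r=6=110 popcount=2 -> skip
r=7=111 popcount=3 -> skip
r=8=1000 popcount=1 -> KEEP
r=9=1001 popcount=2 -> skip
r=10=1010 popcount=2 -> skip
r=11=1011 popcount=3 -> skip
r=12=1100 popcount=2 -> skip
r=13=1101 popcount=3 -> skip
r=14=1110 popcount=3 -> skip
r=15=1111 popcount=4 -> skip
r=16=10000 popcount=1 -> KEEP
r=17=10001 popcount=2 -> skip
r=18=10010 popcount=2 -> skip
r=19=10011 popcount=3 -> skip
r=20=10100 popcount=2 -> skip
r=21=10101 popcount=3 -> skip
r=22=10110 popcount=3 -> skip
r=23=10111 popcount=4 -> skip
Kept rows: 1 2 4 8 16

Answer: 1 2 4 8 16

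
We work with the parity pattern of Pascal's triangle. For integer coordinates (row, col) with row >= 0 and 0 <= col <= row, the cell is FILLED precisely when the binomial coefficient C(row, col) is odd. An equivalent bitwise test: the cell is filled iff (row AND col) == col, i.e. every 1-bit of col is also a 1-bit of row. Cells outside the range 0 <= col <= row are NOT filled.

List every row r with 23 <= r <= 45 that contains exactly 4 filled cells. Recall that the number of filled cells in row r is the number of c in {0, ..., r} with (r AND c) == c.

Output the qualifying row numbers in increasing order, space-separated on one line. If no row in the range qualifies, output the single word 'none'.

Row r has 2^popcount(r) filled cells, so we need popcount(r) = log2(4) = 2.
Scan r = 23..45 and keep those with exactly 2 one-bits:
r=23=10111 popcount=4 -> skip
r=24=11000 popcount=2 -> KEEP
r=25=11001 popcount=3 -> skip
r=26=11010 popcount=3 -> skip
r=27=11011 popcount=4 -> skip
r=28=11100 popcount=3 -> skip
r=29=11101 popcount=4 -> skip
r=30=11110 popcount=4 -> skip
r=31=11111 popcount=5 -> skip
r=32=100000 popcount=1 -> skip
r=33=100001 popcount=2 -> KEEP
r=34=100010 popcount=2 -> KEEP
r=35=100011 popcount=3 -> skip
r=36=100100 popcount=2 -> KEEP
r=37=100101 popcount=3 -> skip
r=38=100110 popcount=3 -> skip
r=39=100111 popcount=4 -> skip
r=40=101000 popcount=2 -> KEEP
r=41=101001 popcount=3 -> skip
r=42=101010 popcount=3 -> skip
r=43=101011 popcount=4 -> skip
r=44=101100 popcount=3 -> skip
r=45=101101 popcount=4 -> skip
Kept rows: 24 33 34 36 40

Answer: 24 33 34 36 40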